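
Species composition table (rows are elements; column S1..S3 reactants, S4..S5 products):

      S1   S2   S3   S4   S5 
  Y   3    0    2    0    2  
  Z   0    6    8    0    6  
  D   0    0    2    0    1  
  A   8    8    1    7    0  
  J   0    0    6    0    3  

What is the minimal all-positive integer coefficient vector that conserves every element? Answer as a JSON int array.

Y: 2·3+2·0+3·2 = 12 | 5·0+6·2 = 12
Z: 2·0+2·6+3·8 = 36 | 5·0+6·6 = 36
D: 2·0+2·0+3·2 = 6 | 5·0+6·1 = 6
A: 2·8+2·8+3·1 = 35 | 5·7+6·0 = 35
J: 2·0+2·0+3·6 = 18 | 5·0+6·3 = 18
gcd(2,2,3,5,6) = 1

Coefficients: [2, 2, 3, 5, 6]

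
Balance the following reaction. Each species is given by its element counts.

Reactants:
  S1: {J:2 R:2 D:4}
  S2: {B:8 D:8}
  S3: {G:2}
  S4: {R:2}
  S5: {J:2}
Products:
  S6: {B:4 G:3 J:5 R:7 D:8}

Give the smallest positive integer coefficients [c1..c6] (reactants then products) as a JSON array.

B: 2·0+1·8+3·0+5·0+3·0 = 8 | 2·4 = 8
G: 2·0+1·0+3·2+5·0+3·0 = 6 | 2·3 = 6
J: 2·2+1·0+3·0+5·0+3·2 = 10 | 2·5 = 10
R: 2·2+1·0+3·0+5·2+3·0 = 14 | 2·7 = 14
D: 2·4+1·8+3·0+5·0+3·0 = 16 | 2·8 = 16
gcd(2,1,3,5,3,2) = 1

Coefficients: [2, 1, 3, 5, 3, 2]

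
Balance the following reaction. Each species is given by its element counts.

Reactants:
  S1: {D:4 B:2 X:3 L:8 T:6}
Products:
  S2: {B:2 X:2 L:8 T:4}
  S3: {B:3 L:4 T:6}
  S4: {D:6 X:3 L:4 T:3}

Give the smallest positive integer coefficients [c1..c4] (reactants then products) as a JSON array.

Coefficients: [6, 3, 2, 4]

D: 6·4 = 24 | 3·0+2·0+4·6 = 24
B: 6·2 = 12 | 3·2+2·3+4·0 = 12
X: 6·3 = 18 | 3·2+2·0+4·3 = 18
L: 6·8 = 48 | 3·8+2·4+4·4 = 48
T: 6·6 = 36 | 3·4+2·6+4·3 = 36
gcd(6,3,2,4) = 1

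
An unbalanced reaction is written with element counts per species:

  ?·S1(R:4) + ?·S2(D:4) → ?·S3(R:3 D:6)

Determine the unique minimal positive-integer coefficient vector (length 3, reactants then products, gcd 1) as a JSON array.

R: 3·4+6·0 = 12 | 4·3 = 12
D: 3·0+6·4 = 24 | 4·6 = 24
gcd(3,6,4) = 1

Coefficients: [3, 6, 4]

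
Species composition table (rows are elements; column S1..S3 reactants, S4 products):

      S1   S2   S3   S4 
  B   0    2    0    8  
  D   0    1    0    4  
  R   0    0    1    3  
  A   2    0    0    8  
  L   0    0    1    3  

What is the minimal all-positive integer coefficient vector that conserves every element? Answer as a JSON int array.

B: 4·0+4·2+3·0 = 8 | 1·8 = 8
D: 4·0+4·1+3·0 = 4 | 1·4 = 4
R: 4·0+4·0+3·1 = 3 | 1·3 = 3
A: 4·2+4·0+3·0 = 8 | 1·8 = 8
L: 4·0+4·0+3·1 = 3 | 1·3 = 3
gcd(4,4,3,1) = 1

Coefficients: [4, 4, 3, 1]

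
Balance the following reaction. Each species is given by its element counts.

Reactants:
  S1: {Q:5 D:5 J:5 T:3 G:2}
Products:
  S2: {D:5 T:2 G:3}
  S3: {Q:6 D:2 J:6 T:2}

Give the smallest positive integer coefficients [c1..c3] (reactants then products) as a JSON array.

Q: 6·5 = 30 | 4·0+5·6 = 30
D: 6·5 = 30 | 4·5+5·2 = 30
J: 6·5 = 30 | 4·0+5·6 = 30
T: 6·3 = 18 | 4·2+5·2 = 18
G: 6·2 = 12 | 4·3+5·0 = 12
gcd(6,4,5) = 1

Coefficients: [6, 4, 5]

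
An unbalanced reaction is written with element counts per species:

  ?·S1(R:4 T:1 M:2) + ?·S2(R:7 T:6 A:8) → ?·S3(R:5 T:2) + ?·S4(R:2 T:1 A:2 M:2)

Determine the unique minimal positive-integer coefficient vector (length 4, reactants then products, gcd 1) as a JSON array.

Coefficients: [4, 1, 3, 4]

R: 4·4+1·7 = 23 | 3·5+4·2 = 23
T: 4·1+1·6 = 10 | 3·2+4·1 = 10
A: 4·0+1·8 = 8 | 3·0+4·2 = 8
M: 4·2+1·0 = 8 | 3·0+4·2 = 8
gcd(4,1,3,4) = 1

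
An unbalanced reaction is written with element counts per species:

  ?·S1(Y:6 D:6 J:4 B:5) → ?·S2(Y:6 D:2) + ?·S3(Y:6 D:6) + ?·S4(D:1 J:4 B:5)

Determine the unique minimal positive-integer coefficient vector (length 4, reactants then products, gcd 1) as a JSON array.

Coefficients: [4, 1, 3, 4]

Y: 4·6 = 24 | 1·6+3·6+4·0 = 24
D: 4·6 = 24 | 1·2+3·6+4·1 = 24
J: 4·4 = 16 | 1·0+3·0+4·4 = 16
B: 4·5 = 20 | 1·0+3·0+4·5 = 20
gcd(4,1,3,4) = 1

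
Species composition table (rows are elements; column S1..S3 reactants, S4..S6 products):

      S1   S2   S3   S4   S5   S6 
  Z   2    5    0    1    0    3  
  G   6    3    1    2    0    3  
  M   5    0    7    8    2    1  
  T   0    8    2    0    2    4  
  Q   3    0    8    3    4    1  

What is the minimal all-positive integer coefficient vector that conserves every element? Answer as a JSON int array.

Coefficients: [1, 3, 4, 2, 6, 5]

Z: 1·2+3·5+4·0 = 17 | 2·1+6·0+5·3 = 17
G: 1·6+3·3+4·1 = 19 | 2·2+6·0+5·3 = 19
M: 1·5+3·0+4·7 = 33 | 2·8+6·2+5·1 = 33
T: 1·0+3·8+4·2 = 32 | 2·0+6·2+5·4 = 32
Q: 1·3+3·0+4·8 = 35 | 2·3+6·4+5·1 = 35
gcd(1,3,4,2,6,5) = 1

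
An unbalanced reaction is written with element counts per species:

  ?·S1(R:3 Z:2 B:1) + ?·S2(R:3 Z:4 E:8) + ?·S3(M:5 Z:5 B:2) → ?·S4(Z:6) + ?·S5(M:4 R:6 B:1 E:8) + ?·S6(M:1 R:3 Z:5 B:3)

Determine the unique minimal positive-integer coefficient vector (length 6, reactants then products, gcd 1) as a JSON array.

Coefficients: [6, 3, 3, 4, 3, 3]

M: 6·0+3·0+3·5 = 15 | 4·0+3·4+3·1 = 15
R: 6·3+3·3+3·0 = 27 | 4·0+3·6+3·3 = 27
Z: 6·2+3·4+3·5 = 39 | 4·6+3·0+3·5 = 39
B: 6·1+3·0+3·2 = 12 | 4·0+3·1+3·3 = 12
E: 6·0+3·8+3·0 = 24 | 4·0+3·8+3·0 = 24
gcd(6,3,3,4,3,3) = 1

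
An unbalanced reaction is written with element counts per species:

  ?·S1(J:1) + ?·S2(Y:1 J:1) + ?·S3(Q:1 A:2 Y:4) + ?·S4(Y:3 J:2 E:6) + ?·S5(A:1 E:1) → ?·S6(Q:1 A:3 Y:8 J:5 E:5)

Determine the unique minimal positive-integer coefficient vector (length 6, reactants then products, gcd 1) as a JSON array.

Coefficients: [5, 6, 3, 2, 3, 3]

Q: 5·0+6·0+3·1+2·0+3·0 = 3 | 3·1 = 3
A: 5·0+6·0+3·2+2·0+3·1 = 9 | 3·3 = 9
Y: 5·0+6·1+3·4+2·3+3·0 = 24 | 3·8 = 24
J: 5·1+6·1+3·0+2·2+3·0 = 15 | 3·5 = 15
E: 5·0+6·0+3·0+2·6+3·1 = 15 | 3·5 = 15
gcd(5,6,3,2,3,3) = 1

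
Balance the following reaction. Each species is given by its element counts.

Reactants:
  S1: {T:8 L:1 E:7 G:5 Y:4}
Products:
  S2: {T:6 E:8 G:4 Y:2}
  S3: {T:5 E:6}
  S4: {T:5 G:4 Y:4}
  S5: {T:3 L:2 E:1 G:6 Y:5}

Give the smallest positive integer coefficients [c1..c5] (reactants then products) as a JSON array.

T: 4·8 = 32 | 1·6+3·5+1·5+2·3 = 32
L: 4·1 = 4 | 1·0+3·0+1·0+2·2 = 4
E: 4·7 = 28 | 1·8+3·6+1·0+2·1 = 28
G: 4·5 = 20 | 1·4+3·0+1·4+2·6 = 20
Y: 4·4 = 16 | 1·2+3·0+1·4+2·5 = 16
gcd(4,1,3,1,2) = 1

Coefficients: [4, 1, 3, 1, 2]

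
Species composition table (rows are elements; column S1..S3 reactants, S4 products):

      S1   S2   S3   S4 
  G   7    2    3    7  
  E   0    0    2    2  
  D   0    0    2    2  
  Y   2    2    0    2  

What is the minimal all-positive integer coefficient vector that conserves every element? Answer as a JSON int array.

G: 2·7+3·2+5·3 = 35 | 5·7 = 35
E: 2·0+3·0+5·2 = 10 | 5·2 = 10
D: 2·0+3·0+5·2 = 10 | 5·2 = 10
Y: 2·2+3·2+5·0 = 10 | 5·2 = 10
gcd(2,3,5,5) = 1

Coefficients: [2, 3, 5, 5]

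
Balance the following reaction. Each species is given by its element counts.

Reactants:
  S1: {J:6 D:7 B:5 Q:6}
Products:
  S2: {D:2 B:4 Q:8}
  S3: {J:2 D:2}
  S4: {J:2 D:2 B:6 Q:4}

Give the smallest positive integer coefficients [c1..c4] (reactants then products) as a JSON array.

J: 2·6 = 12 | 1·0+5·2+1·2 = 12
D: 2·7 = 14 | 1·2+5·2+1·2 = 14
B: 2·5 = 10 | 1·4+5·0+1·6 = 10
Q: 2·6 = 12 | 1·8+5·0+1·4 = 12
gcd(2,1,5,1) = 1

Coefficients: [2, 1, 5, 1]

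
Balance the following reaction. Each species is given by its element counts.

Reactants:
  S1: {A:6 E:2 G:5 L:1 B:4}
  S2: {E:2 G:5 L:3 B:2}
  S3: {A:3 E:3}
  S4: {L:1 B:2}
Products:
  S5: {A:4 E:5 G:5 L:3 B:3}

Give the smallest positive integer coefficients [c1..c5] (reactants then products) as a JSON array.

Coefficients: [1, 5, 6, 2, 6]

A: 1·6+5·0+6·3+2·0 = 24 | 6·4 = 24
E: 1·2+5·2+6·3+2·0 = 30 | 6·5 = 30
G: 1·5+5·5+6·0+2·0 = 30 | 6·5 = 30
L: 1·1+5·3+6·0+2·1 = 18 | 6·3 = 18
B: 1·4+5·2+6·0+2·2 = 18 | 6·3 = 18
gcd(1,5,6,2,6) = 1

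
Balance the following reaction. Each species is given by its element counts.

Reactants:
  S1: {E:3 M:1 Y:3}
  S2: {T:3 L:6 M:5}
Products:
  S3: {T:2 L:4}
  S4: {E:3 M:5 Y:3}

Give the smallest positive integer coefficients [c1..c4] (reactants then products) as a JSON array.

E: 5·3+4·0 = 15 | 6·0+5·3 = 15
T: 5·0+4·3 = 12 | 6·2+5·0 = 12
L: 5·0+4·6 = 24 | 6·4+5·0 = 24
M: 5·1+4·5 = 25 | 6·0+5·5 = 25
Y: 5·3+4·0 = 15 | 6·0+5·3 = 15
gcd(5,4,6,5) = 1

Coefficients: [5, 4, 6, 5]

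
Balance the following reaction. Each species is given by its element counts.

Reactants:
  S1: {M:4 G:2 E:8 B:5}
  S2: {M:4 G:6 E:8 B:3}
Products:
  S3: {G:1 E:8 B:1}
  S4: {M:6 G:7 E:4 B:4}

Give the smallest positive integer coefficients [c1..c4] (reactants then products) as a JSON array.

M: 1·4+5·4 = 24 | 4·0+4·6 = 24
G: 1·2+5·6 = 32 | 4·1+4·7 = 32
E: 1·8+5·8 = 48 | 4·8+4·4 = 48
B: 1·5+5·3 = 20 | 4·1+4·4 = 20
gcd(1,5,4,4) = 1

Coefficients: [1, 5, 4, 4]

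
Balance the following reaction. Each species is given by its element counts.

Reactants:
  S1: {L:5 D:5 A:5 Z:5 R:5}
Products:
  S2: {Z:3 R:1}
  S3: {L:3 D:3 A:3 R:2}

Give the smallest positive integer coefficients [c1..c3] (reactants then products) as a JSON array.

Coefficients: [3, 5, 5]

L: 3·5 = 15 | 5·0+5·3 = 15
D: 3·5 = 15 | 5·0+5·3 = 15
A: 3·5 = 15 | 5·0+5·3 = 15
Z: 3·5 = 15 | 5·3+5·0 = 15
R: 3·5 = 15 | 5·1+5·2 = 15
gcd(3,5,5) = 1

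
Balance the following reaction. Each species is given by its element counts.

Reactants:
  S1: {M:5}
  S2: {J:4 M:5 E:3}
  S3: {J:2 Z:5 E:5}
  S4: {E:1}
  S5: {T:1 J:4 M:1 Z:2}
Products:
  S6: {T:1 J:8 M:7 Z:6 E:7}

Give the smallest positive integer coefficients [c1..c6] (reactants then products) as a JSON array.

Coefficients: [3, 3, 4, 6, 5, 5]

T: 3·0+3·0+4·0+6·0+5·1 = 5 | 5·1 = 5
J: 3·0+3·4+4·2+6·0+5·4 = 40 | 5·8 = 40
M: 3·5+3·5+4·0+6·0+5·1 = 35 | 5·7 = 35
Z: 3·0+3·0+4·5+6·0+5·2 = 30 | 5·6 = 30
E: 3·0+3·3+4·5+6·1+5·0 = 35 | 5·7 = 35
gcd(3,3,4,6,5,5) = 1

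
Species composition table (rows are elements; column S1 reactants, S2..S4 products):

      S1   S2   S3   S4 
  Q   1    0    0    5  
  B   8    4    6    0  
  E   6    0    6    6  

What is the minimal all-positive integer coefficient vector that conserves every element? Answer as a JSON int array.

Coefficients: [5, 4, 4, 1]

Q: 5·1 = 5 | 4·0+4·0+1·5 = 5
B: 5·8 = 40 | 4·4+4·6+1·0 = 40
E: 5·6 = 30 | 4·0+4·6+1·6 = 30
gcd(5,4,4,1) = 1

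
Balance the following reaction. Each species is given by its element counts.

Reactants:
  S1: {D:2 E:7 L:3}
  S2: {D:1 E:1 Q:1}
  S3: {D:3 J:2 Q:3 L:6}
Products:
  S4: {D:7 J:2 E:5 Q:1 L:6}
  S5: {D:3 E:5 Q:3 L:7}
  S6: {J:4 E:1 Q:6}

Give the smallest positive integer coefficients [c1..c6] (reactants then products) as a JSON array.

Coefficients: [3, 5, 4, 2, 3, 1]

D: 3·2+5·1+4·3 = 23 | 2·7+3·3+1·0 = 23
J: 3·0+5·0+4·2 = 8 | 2·2+3·0+1·4 = 8
E: 3·7+5·1+4·0 = 26 | 2·5+3·5+1·1 = 26
Q: 3·0+5·1+4·3 = 17 | 2·1+3·3+1·6 = 17
L: 3·3+5·0+4·6 = 33 | 2·6+3·7+1·0 = 33
gcd(3,5,4,2,3,1) = 1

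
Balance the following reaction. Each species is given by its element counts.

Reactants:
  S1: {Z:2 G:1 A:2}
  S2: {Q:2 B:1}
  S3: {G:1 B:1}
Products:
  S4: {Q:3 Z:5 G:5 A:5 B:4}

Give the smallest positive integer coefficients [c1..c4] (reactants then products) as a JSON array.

Coefficients: [5, 3, 5, 2]

Q: 5·0+3·2+5·0 = 6 | 2·3 = 6
Z: 5·2+3·0+5·0 = 10 | 2·5 = 10
G: 5·1+3·0+5·1 = 10 | 2·5 = 10
A: 5·2+3·0+5·0 = 10 | 2·5 = 10
B: 5·0+3·1+5·1 = 8 | 2·4 = 8
gcd(5,3,5,2) = 1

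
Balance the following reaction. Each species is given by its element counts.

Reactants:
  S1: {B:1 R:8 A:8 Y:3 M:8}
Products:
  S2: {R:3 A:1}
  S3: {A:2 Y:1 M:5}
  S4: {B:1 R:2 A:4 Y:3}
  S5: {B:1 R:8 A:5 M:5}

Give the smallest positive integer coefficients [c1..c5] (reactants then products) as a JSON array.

B: 5·1 = 5 | 6·0+6·0+3·1+2·1 = 5
R: 5·8 = 40 | 6·3+6·0+3·2+2·8 = 40
A: 5·8 = 40 | 6·1+6·2+3·4+2·5 = 40
Y: 5·3 = 15 | 6·0+6·1+3·3+2·0 = 15
M: 5·8 = 40 | 6·0+6·5+3·0+2·5 = 40
gcd(5,6,6,3,2) = 1

Coefficients: [5, 6, 6, 3, 2]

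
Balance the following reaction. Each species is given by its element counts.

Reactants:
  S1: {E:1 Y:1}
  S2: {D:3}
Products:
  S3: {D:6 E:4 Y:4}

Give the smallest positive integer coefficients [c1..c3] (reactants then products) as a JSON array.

D: 4·0+2·3 = 6 | 1·6 = 6
E: 4·1+2·0 = 4 | 1·4 = 4
Y: 4·1+2·0 = 4 | 1·4 = 4
gcd(4,2,1) = 1

Coefficients: [4, 2, 1]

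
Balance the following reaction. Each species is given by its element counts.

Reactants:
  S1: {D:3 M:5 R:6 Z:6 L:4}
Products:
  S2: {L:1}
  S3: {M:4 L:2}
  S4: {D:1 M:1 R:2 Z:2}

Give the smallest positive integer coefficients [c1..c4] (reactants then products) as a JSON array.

Coefficients: [2, 6, 1, 6]

D: 2·3 = 6 | 6·0+1·0+6·1 = 6
M: 2·5 = 10 | 6·0+1·4+6·1 = 10
R: 2·6 = 12 | 6·0+1·0+6·2 = 12
Z: 2·6 = 12 | 6·0+1·0+6·2 = 12
L: 2·4 = 8 | 6·1+1·2+6·0 = 8
gcd(2,6,1,6) = 1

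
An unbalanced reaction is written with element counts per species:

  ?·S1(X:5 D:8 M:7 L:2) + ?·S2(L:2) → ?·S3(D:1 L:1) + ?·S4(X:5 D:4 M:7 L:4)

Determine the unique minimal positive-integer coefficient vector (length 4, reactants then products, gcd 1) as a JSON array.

Coefficients: [1, 3, 4, 1]

X: 1·5+3·0 = 5 | 4·0+1·5 = 5
D: 1·8+3·0 = 8 | 4·1+1·4 = 8
M: 1·7+3·0 = 7 | 4·0+1·7 = 7
L: 1·2+3·2 = 8 | 4·1+1·4 = 8
gcd(1,3,4,1) = 1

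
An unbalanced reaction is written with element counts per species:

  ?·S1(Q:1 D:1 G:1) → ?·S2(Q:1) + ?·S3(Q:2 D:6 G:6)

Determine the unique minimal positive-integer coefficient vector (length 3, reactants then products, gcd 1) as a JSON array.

Q: 6·1 = 6 | 4·1+1·2 = 6
D: 6·1 = 6 | 4·0+1·6 = 6
G: 6·1 = 6 | 4·0+1·6 = 6
gcd(6,4,1) = 1

Coefficients: [6, 4, 1]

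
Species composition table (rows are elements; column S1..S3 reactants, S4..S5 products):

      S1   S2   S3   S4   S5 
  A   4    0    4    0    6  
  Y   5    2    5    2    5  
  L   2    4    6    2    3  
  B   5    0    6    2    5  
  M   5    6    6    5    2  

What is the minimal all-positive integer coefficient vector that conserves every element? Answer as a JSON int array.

A: 4·4+1·0+2·4 = 24 | 6·0+4·6 = 24
Y: 4·5+1·2+2·5 = 32 | 6·2+4·5 = 32
L: 4·2+1·4+2·6 = 24 | 6·2+4·3 = 24
B: 4·5+1·0+2·6 = 32 | 6·2+4·5 = 32
M: 4·5+1·6+2·6 = 38 | 6·5+4·2 = 38
gcd(4,1,2,6,4) = 1

Coefficients: [4, 1, 2, 6, 4]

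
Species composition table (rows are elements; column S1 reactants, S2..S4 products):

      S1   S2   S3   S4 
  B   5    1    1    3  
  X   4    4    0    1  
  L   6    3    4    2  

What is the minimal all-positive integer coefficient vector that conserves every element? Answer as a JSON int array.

B: 3·5 = 15 | 2·1+1·1+4·3 = 15
X: 3·4 = 12 | 2·4+1·0+4·1 = 12
L: 3·6 = 18 | 2·3+1·4+4·2 = 18
gcd(3,2,1,4) = 1

Coefficients: [3, 2, 1, 4]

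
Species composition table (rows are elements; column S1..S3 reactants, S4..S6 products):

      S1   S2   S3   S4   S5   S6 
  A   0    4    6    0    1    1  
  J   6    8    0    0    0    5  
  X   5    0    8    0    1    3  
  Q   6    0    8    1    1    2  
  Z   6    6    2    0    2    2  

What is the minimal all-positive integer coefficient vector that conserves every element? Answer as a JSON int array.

Coefficients: [2, 1, 1, 6, 6, 4]

A: 2·0+1·4+1·6 = 10 | 6·0+6·1+4·1 = 10
J: 2·6+1·8+1·0 = 20 | 6·0+6·0+4·5 = 20
X: 2·5+1·0+1·8 = 18 | 6·0+6·1+4·3 = 18
Q: 2·6+1·0+1·8 = 20 | 6·1+6·1+4·2 = 20
Z: 2·6+1·6+1·2 = 20 | 6·0+6·2+4·2 = 20
gcd(2,1,1,6,6,4) = 1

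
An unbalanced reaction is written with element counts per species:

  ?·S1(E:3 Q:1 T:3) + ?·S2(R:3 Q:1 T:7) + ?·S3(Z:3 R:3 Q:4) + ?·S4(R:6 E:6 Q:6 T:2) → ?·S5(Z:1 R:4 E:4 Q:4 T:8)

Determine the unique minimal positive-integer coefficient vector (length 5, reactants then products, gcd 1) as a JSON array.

Z: 6·0+4·0+2·3+1·0 = 6 | 6·1 = 6
R: 6·0+4·3+2·3+1·6 = 24 | 6·4 = 24
E: 6·3+4·0+2·0+1·6 = 24 | 6·4 = 24
Q: 6·1+4·1+2·4+1·6 = 24 | 6·4 = 24
T: 6·3+4·7+2·0+1·2 = 48 | 6·8 = 48
gcd(6,4,2,1,6) = 1

Coefficients: [6, 4, 2, 1, 6]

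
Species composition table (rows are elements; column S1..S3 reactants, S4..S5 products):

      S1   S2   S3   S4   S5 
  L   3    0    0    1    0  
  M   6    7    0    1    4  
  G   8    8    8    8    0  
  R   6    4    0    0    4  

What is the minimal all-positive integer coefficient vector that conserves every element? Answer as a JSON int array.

L: 2·3+2·0+2·0 = 6 | 6·1+5·0 = 6
M: 2·6+2·7+2·0 = 26 | 6·1+5·4 = 26
G: 2·8+2·8+2·8 = 48 | 6·8+5·0 = 48
R: 2·6+2·4+2·0 = 20 | 6·0+5·4 = 20
gcd(2,2,2,6,5) = 1

Coefficients: [2, 2, 2, 6, 5]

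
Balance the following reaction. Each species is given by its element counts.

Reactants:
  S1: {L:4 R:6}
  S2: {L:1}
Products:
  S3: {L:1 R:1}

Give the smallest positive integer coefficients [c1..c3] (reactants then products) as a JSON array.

L: 1·4+2·1 = 6 | 6·1 = 6
R: 1·6+2·0 = 6 | 6·1 = 6
gcd(1,2,6) = 1

Coefficients: [1, 2, 6]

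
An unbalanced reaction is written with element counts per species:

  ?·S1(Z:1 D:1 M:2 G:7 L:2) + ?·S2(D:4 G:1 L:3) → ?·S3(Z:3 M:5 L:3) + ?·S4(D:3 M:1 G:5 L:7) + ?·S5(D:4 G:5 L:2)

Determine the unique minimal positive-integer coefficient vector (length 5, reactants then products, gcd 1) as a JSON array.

Z: 3·1+4·0 = 3 | 1·3+1·0+4·0 = 3
D: 3·1+4·4 = 19 | 1·0+1·3+4·4 = 19
M: 3·2+4·0 = 6 | 1·5+1·1+4·0 = 6
G: 3·7+4·1 = 25 | 1·0+1·5+4·5 = 25
L: 3·2+4·3 = 18 | 1·3+1·7+4·2 = 18
gcd(3,4,1,1,4) = 1

Coefficients: [3, 4, 1, 1, 4]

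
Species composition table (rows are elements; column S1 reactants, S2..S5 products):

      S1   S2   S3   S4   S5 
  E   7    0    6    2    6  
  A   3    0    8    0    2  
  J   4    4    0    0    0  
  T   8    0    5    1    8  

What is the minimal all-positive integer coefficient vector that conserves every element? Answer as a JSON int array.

E: 6·7 = 42 | 6·0+1·6+3·2+5·6 = 42
A: 6·3 = 18 | 6·0+1·8+3·0+5·2 = 18
J: 6·4 = 24 | 6·4+1·0+3·0+5·0 = 24
T: 6·8 = 48 | 6·0+1·5+3·1+5·8 = 48
gcd(6,6,1,3,5) = 1

Coefficients: [6, 6, 1, 3, 5]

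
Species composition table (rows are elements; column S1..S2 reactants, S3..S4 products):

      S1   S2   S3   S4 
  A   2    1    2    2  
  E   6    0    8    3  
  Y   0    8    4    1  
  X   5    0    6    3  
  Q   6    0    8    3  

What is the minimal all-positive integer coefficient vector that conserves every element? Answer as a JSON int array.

A: 6·2+2·1 = 14 | 3·2+4·2 = 14
E: 6·6+2·0 = 36 | 3·8+4·3 = 36
Y: 6·0+2·8 = 16 | 3·4+4·1 = 16
X: 6·5+2·0 = 30 | 3·6+4·3 = 30
Q: 6·6+2·0 = 36 | 3·8+4·3 = 36
gcd(6,2,3,4) = 1

Coefficients: [6, 2, 3, 4]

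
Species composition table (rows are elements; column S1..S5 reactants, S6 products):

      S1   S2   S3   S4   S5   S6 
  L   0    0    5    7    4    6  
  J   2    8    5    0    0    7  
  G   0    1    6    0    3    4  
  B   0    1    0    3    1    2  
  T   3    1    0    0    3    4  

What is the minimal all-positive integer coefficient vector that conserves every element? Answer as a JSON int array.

L: 4·0+3·0+2·5+2·7+3·4 = 36 | 6·6 = 36
J: 4·2+3·8+2·5+2·0+3·0 = 42 | 6·7 = 42
G: 4·0+3·1+2·6+2·0+3·3 = 24 | 6·4 = 24
B: 4·0+3·1+2·0+2·3+3·1 = 12 | 6·2 = 12
T: 4·3+3·1+2·0+2·0+3·3 = 24 | 6·4 = 24
gcd(4,3,2,2,3,6) = 1

Coefficients: [4, 3, 2, 2, 3, 6]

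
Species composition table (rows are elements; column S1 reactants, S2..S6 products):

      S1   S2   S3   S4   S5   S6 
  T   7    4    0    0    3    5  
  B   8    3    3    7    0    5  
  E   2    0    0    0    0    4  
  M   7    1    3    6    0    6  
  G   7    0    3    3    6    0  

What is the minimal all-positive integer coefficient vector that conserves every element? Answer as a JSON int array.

Coefficients: [6, 3, 1, 3, 5, 3]

T: 6·7 = 42 | 3·4+1·0+3·0+5·3+3·5 = 42
B: 6·8 = 48 | 3·3+1·3+3·7+5·0+3·5 = 48
E: 6·2 = 12 | 3·0+1·0+3·0+5·0+3·4 = 12
M: 6·7 = 42 | 3·1+1·3+3·6+5·0+3·6 = 42
G: 6·7 = 42 | 3·0+1·3+3·3+5·6+3·0 = 42
gcd(6,3,1,3,5,3) = 1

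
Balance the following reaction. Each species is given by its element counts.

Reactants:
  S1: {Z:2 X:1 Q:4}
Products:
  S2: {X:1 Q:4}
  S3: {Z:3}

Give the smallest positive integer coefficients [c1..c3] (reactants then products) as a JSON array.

Z: 3·2 = 6 | 3·0+2·3 = 6
X: 3·1 = 3 | 3·1+2·0 = 3
Q: 3·4 = 12 | 3·4+2·0 = 12
gcd(3,3,2) = 1

Coefficients: [3, 3, 2]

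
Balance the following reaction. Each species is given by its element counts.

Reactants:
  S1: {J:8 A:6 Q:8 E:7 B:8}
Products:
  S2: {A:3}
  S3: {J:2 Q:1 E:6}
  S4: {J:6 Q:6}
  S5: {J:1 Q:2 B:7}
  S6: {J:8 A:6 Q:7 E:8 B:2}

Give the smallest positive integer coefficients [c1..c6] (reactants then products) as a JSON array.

Coefficients: [6, 6, 3, 2, 6, 3]

J: 6·8 = 48 | 6·0+3·2+2·6+6·1+3·8 = 48
A: 6·6 = 36 | 6·3+3·0+2·0+6·0+3·6 = 36
Q: 6·8 = 48 | 6·0+3·1+2·6+6·2+3·7 = 48
E: 6·7 = 42 | 6·0+3·6+2·0+6·0+3·8 = 42
B: 6·8 = 48 | 6·0+3·0+2·0+6·7+3·2 = 48
gcd(6,6,3,2,6,3) = 1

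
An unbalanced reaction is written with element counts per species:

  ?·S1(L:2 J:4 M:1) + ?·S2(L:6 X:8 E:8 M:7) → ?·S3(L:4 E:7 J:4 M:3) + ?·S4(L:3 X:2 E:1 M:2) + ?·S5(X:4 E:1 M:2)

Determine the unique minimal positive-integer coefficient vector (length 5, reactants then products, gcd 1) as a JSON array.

Coefficients: [3, 4, 3, 6, 5]

L: 3·2+4·6 = 30 | 3·4+6·3+5·0 = 30
X: 3·0+4·8 = 32 | 3·0+6·2+5·4 = 32
E: 3·0+4·8 = 32 | 3·7+6·1+5·1 = 32
J: 3·4+4·0 = 12 | 3·4+6·0+5·0 = 12
M: 3·1+4·7 = 31 | 3·3+6·2+5·2 = 31
gcd(3,4,3,6,5) = 1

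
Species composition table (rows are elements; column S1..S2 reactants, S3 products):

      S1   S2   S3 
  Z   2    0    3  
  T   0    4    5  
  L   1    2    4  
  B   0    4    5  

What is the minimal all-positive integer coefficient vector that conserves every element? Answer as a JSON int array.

Z: 6·2+5·0 = 12 | 4·3 = 12
T: 6·0+5·4 = 20 | 4·5 = 20
L: 6·1+5·2 = 16 | 4·4 = 16
B: 6·0+5·4 = 20 | 4·5 = 20
gcd(6,5,4) = 1

Coefficients: [6, 5, 4]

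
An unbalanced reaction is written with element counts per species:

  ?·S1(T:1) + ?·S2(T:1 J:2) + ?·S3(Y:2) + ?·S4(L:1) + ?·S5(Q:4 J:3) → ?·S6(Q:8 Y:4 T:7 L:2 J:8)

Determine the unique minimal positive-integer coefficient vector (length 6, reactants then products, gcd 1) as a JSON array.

Coefficients: [6, 1, 2, 2, 2, 1]

Q: 6·0+1·0+2·0+2·0+2·4 = 8 | 1·8 = 8
Y: 6·0+1·0+2·2+2·0+2·0 = 4 | 1·4 = 4
T: 6·1+1·1+2·0+2·0+2·0 = 7 | 1·7 = 7
L: 6·0+1·0+2·0+2·1+2·0 = 2 | 1·2 = 2
J: 6·0+1·2+2·0+2·0+2·3 = 8 | 1·8 = 8
gcd(6,1,2,2,2,1) = 1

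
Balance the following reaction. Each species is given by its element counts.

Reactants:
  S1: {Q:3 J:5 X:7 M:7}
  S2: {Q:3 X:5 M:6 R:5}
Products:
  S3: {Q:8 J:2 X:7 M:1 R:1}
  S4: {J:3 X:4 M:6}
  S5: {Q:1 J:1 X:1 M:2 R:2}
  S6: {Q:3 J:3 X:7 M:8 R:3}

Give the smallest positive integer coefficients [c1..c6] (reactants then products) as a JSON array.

Q: 6·3+3·3 = 27 | 2·8+5·0+2·1+3·3 = 27
J: 6·5+3·0 = 30 | 2·2+5·3+2·1+3·3 = 30
X: 6·7+3·5 = 57 | 2·7+5·4+2·1+3·7 = 57
M: 6·7+3·6 = 60 | 2·1+5·6+2·2+3·8 = 60
R: 6·0+3·5 = 15 | 2·1+5·0+2·2+3·3 = 15
gcd(6,3,2,5,2,3) = 1

Coefficients: [6, 3, 2, 5, 2, 3]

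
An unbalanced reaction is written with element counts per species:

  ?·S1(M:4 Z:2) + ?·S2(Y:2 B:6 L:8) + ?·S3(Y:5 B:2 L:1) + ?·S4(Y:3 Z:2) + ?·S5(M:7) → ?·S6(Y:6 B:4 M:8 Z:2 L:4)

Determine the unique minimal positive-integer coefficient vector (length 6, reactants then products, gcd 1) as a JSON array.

Y: 3·0+2·2+4·5+2·3+4·0 = 30 | 5·6 = 30
B: 3·0+2·6+4·2+2·0+4·0 = 20 | 5·4 = 20
M: 3·4+2·0+4·0+2·0+4·7 = 40 | 5·8 = 40
Z: 3·2+2·0+4·0+2·2+4·0 = 10 | 5·2 = 10
L: 3·0+2·8+4·1+2·0+4·0 = 20 | 5·4 = 20
gcd(3,2,4,2,4,5) = 1

Coefficients: [3, 2, 4, 2, 4, 5]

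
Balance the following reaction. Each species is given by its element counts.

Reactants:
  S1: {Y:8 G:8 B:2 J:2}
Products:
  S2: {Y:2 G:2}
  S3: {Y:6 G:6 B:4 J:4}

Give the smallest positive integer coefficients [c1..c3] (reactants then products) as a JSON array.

Y: 2·8 = 16 | 5·2+1·6 = 16
G: 2·8 = 16 | 5·2+1·6 = 16
B: 2·2 = 4 | 5·0+1·4 = 4
J: 2·2 = 4 | 5·0+1·4 = 4
gcd(2,5,1) = 1

Coefficients: [2, 5, 1]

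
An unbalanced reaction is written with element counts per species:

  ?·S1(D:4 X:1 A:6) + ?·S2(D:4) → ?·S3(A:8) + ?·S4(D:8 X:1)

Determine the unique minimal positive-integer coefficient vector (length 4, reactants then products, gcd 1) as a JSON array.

D: 4·4+4·4 = 32 | 3·0+4·8 = 32
X: 4·1+4·0 = 4 | 3·0+4·1 = 4
A: 4·6+4·0 = 24 | 3·8+4·0 = 24
gcd(4,4,3,4) = 1

Coefficients: [4, 4, 3, 4]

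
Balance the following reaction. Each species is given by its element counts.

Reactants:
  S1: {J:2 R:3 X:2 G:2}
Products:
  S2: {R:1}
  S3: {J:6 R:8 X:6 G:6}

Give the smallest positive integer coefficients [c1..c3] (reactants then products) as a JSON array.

Coefficients: [3, 1, 1]

J: 3·2 = 6 | 1·0+1·6 = 6
R: 3·3 = 9 | 1·1+1·8 = 9
X: 3·2 = 6 | 1·0+1·6 = 6
G: 3·2 = 6 | 1·0+1·6 = 6
gcd(3,1,1) = 1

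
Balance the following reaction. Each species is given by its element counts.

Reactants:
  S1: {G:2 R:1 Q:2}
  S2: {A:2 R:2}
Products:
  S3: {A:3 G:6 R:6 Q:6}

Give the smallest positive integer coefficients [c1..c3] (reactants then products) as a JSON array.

A: 6·0+3·2 = 6 | 2·3 = 6
G: 6·2+3·0 = 12 | 2·6 = 12
R: 6·1+3·2 = 12 | 2·6 = 12
Q: 6·2+3·0 = 12 | 2·6 = 12
gcd(6,3,2) = 1

Coefficients: [6, 3, 2]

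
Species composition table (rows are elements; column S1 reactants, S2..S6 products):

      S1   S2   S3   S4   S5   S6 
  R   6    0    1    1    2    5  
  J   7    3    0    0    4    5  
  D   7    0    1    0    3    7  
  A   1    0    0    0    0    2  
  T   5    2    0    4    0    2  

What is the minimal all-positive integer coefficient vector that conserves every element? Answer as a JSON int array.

R: 4·6 = 24 | 2·0+5·1+3·1+3·2+2·5 = 24
J: 4·7 = 28 | 2·3+5·0+3·0+3·4+2·5 = 28
D: 4·7 = 28 | 2·0+5·1+3·0+3·3+2·7 = 28
A: 4·1 = 4 | 2·0+5·0+3·0+3·0+2·2 = 4
T: 4·5 = 20 | 2·2+5·0+3·4+3·0+2·2 = 20
gcd(4,2,5,3,3,2) = 1

Coefficients: [4, 2, 5, 3, 3, 2]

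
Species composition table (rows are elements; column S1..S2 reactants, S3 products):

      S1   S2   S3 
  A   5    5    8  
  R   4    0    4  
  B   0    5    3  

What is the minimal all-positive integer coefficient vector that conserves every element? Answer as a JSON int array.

A: 5·5+3·5 = 40 | 5·8 = 40
R: 5·4+3·0 = 20 | 5·4 = 20
B: 5·0+3·5 = 15 | 5·3 = 15
gcd(5,3,5) = 1

Coefficients: [5, 3, 5]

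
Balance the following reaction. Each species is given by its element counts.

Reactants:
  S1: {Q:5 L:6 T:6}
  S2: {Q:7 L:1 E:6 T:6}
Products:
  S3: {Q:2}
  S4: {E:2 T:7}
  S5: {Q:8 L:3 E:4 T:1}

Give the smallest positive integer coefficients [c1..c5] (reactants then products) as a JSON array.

Q: 1·5+3·7 = 26 | 1·2+3·0+3·8 = 26
L: 1·6+3·1 = 9 | 1·0+3·0+3·3 = 9
E: 1·0+3·6 = 18 | 1·0+3·2+3·4 = 18
T: 1·6+3·6 = 24 | 1·0+3·7+3·1 = 24
gcd(1,3,1,3,3) = 1

Coefficients: [1, 3, 1, 3, 3]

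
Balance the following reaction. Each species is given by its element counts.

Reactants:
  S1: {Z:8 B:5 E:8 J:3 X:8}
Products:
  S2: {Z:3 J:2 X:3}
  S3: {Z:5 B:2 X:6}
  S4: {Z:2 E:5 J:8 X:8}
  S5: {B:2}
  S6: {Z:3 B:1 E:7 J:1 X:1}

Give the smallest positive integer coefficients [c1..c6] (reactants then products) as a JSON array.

Coefficients: [5, 1, 4, 1, 6, 5]

Z: 5·8 = 40 | 1·3+4·5+1·2+6·0+5·3 = 40
B: 5·5 = 25 | 1·0+4·2+1·0+6·2+5·1 = 25
E: 5·8 = 40 | 1·0+4·0+1·5+6·0+5·7 = 40
J: 5·3 = 15 | 1·2+4·0+1·8+6·0+5·1 = 15
X: 5·8 = 40 | 1·3+4·6+1·8+6·0+5·1 = 40
gcd(5,1,4,1,6,5) = 1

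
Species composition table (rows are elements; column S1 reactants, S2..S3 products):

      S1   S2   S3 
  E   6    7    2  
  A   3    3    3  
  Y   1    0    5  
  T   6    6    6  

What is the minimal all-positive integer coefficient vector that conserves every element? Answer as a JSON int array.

Coefficients: [5, 4, 1]

E: 5·6 = 30 | 4·7+1·2 = 30
A: 5·3 = 15 | 4·3+1·3 = 15
Y: 5·1 = 5 | 4·0+1·5 = 5
T: 5·6 = 30 | 4·6+1·6 = 30
gcd(5,4,1) = 1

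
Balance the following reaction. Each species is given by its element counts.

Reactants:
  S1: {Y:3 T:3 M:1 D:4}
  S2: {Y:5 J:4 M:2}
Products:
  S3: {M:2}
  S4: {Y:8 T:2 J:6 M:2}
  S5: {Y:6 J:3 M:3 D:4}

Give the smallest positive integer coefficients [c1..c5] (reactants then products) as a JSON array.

Coefficients: [2, 6, 1, 3, 2]

Y: 2·3+6·5 = 36 | 1·0+3·8+2·6 = 36
T: 2·3+6·0 = 6 | 1·0+3·2+2·0 = 6
J: 2·0+6·4 = 24 | 1·0+3·6+2·3 = 24
M: 2·1+6·2 = 14 | 1·2+3·2+2·3 = 14
D: 2·4+6·0 = 8 | 1·0+3·0+2·4 = 8
gcd(2,6,1,3,2) = 1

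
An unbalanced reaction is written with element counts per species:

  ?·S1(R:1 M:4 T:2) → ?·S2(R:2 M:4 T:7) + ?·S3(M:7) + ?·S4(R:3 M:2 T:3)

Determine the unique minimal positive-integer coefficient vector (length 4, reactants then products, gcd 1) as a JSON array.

R: 5·1 = 5 | 1·2+2·0+1·3 = 5
M: 5·4 = 20 | 1·4+2·7+1·2 = 20
T: 5·2 = 10 | 1·7+2·0+1·3 = 10
gcd(5,1,2,1) = 1

Coefficients: [5, 1, 2, 1]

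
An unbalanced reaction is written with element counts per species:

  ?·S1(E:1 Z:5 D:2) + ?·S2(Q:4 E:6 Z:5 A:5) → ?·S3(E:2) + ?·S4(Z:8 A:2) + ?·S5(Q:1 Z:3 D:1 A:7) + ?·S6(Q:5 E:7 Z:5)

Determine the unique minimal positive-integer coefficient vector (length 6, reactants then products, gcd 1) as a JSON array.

Q: 2·0+6·4 = 24 | 5·0+1·0+4·1+4·5 = 24
E: 2·1+6·6 = 38 | 5·2+1·0+4·0+4·7 = 38
Z: 2·5+6·5 = 40 | 5·0+1·8+4·3+4·5 = 40
D: 2·2+6·0 = 4 | 5·0+1·0+4·1+4·0 = 4
A: 2·0+6·5 = 30 | 5·0+1·2+4·7+4·0 = 30
gcd(2,6,5,1,4,4) = 1

Coefficients: [2, 6, 5, 1, 4, 4]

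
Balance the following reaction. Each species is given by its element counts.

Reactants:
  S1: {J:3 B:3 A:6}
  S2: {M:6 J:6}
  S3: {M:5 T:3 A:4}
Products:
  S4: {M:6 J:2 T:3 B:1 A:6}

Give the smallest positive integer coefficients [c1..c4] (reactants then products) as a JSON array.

M: 2·0+1·6+6·5 = 36 | 6·6 = 36
J: 2·3+1·6+6·0 = 12 | 6·2 = 12
T: 2·0+1·0+6·3 = 18 | 6·3 = 18
B: 2·3+1·0+6·0 = 6 | 6·1 = 6
A: 2·6+1·0+6·4 = 36 | 6·6 = 36
gcd(2,1,6,6) = 1

Coefficients: [2, 1, 6, 6]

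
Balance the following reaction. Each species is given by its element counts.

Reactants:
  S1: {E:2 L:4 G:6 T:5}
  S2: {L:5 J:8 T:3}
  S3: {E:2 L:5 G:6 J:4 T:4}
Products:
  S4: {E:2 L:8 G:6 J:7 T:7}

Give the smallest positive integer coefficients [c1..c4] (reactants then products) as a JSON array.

E: 3·2+3·0+1·2 = 8 | 4·2 = 8
L: 3·4+3·5+1·5 = 32 | 4·8 = 32
G: 3·6+3·0+1·6 = 24 | 4·6 = 24
J: 3·0+3·8+1·4 = 28 | 4·7 = 28
T: 3·5+3·3+1·4 = 28 | 4·7 = 28
gcd(3,3,1,4) = 1

Coefficients: [3, 3, 1, 4]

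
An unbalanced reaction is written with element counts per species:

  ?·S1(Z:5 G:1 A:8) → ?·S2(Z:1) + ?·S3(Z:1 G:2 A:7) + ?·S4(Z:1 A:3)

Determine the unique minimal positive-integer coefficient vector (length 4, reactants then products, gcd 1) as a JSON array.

Coefficients: [2, 6, 1, 3]

Z: 2·5 = 10 | 6·1+1·1+3·1 = 10
G: 2·1 = 2 | 6·0+1·2+3·0 = 2
A: 2·8 = 16 | 6·0+1·7+3·3 = 16
gcd(2,6,1,3) = 1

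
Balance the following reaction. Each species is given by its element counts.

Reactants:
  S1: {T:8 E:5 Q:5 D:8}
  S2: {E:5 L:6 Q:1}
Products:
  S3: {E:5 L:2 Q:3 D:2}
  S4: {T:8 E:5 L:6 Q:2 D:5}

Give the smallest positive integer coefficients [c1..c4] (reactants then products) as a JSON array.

T: 2·8+3·0 = 16 | 3·0+2·8 = 16
E: 2·5+3·5 = 25 | 3·5+2·5 = 25
L: 2·0+3·6 = 18 | 3·2+2·6 = 18
Q: 2·5+3·1 = 13 | 3·3+2·2 = 13
D: 2·8+3·0 = 16 | 3·2+2·5 = 16
gcd(2,3,3,2) = 1

Coefficients: [2, 3, 3, 2]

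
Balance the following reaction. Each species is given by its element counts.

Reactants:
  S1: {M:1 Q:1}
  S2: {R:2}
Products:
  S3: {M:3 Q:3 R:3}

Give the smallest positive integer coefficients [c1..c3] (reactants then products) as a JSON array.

Coefficients: [6, 3, 2]

M: 6·1+3·0 = 6 | 2·3 = 6
Q: 6·1+3·0 = 6 | 2·3 = 6
R: 6·0+3·2 = 6 | 2·3 = 6
gcd(6,3,2) = 1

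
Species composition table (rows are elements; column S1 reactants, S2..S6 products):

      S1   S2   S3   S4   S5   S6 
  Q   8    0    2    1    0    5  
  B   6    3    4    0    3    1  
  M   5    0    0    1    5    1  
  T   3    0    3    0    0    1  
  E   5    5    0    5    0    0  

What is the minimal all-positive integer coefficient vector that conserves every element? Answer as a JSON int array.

Q: 5·8 = 40 | 1·0+3·2+4·1+3·0+6·5 = 40
B: 5·6 = 30 | 1·3+3·4+4·0+3·3+6·1 = 30
M: 5·5 = 25 | 1·0+3·0+4·1+3·5+6·1 = 25
T: 5·3 = 15 | 1·0+3·3+4·0+3·0+6·1 = 15
E: 5·5 = 25 | 1·5+3·0+4·5+3·0+6·0 = 25
gcd(5,1,3,4,3,6) = 1

Coefficients: [5, 1, 3, 4, 3, 6]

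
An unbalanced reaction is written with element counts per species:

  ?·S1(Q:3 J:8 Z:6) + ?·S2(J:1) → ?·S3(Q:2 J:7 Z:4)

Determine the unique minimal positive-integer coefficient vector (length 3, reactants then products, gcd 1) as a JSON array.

Coefficients: [2, 5, 3]

Q: 2·3+5·0 = 6 | 3·2 = 6
J: 2·8+5·1 = 21 | 3·7 = 21
Z: 2·6+5·0 = 12 | 3·4 = 12
gcd(2,5,3) = 1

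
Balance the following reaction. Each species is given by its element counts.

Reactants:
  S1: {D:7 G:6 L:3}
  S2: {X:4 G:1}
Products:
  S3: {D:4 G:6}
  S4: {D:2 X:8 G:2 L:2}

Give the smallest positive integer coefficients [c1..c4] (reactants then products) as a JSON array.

D: 2·7+6·0 = 14 | 2·4+3·2 = 14
X: 2·0+6·4 = 24 | 2·0+3·8 = 24
G: 2·6+6·1 = 18 | 2·6+3·2 = 18
L: 2·3+6·0 = 6 | 2·0+3·2 = 6
gcd(2,6,2,3) = 1

Coefficients: [2, 6, 2, 3]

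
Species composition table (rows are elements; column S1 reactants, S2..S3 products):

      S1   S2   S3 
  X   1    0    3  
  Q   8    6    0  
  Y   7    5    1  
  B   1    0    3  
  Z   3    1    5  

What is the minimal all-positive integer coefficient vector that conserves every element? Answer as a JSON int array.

X: 3·1 = 3 | 4·0+1·3 = 3
Q: 3·8 = 24 | 4·6+1·0 = 24
Y: 3·7 = 21 | 4·5+1·1 = 21
B: 3·1 = 3 | 4·0+1·3 = 3
Z: 3·3 = 9 | 4·1+1·5 = 9
gcd(3,4,1) = 1

Coefficients: [3, 4, 1]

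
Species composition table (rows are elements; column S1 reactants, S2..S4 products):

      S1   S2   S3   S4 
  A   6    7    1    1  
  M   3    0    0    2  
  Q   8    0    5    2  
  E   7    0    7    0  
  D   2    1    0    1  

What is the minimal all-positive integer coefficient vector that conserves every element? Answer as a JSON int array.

Coefficients: [2, 1, 2, 3]

A: 2·6 = 12 | 1·7+2·1+3·1 = 12
M: 2·3 = 6 | 1·0+2·0+3·2 = 6
Q: 2·8 = 16 | 1·0+2·5+3·2 = 16
E: 2·7 = 14 | 1·0+2·7+3·0 = 14
D: 2·2 = 4 | 1·1+2·0+3·1 = 4
gcd(2,1,2,3) = 1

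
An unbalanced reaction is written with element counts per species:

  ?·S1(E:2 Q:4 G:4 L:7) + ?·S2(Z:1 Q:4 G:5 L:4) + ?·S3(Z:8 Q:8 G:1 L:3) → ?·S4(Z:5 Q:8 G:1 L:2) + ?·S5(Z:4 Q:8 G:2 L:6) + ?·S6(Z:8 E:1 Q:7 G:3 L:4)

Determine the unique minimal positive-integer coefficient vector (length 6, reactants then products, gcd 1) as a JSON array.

Z: 2·0+1·1+6·8 = 49 | 1·5+3·4+4·8 = 49
E: 2·2+1·0+6·0 = 4 | 1·0+3·0+4·1 = 4
Q: 2·4+1·4+6·8 = 60 | 1·8+3·8+4·7 = 60
G: 2·4+1·5+6·1 = 19 | 1·1+3·2+4·3 = 19
L: 2·7+1·4+6·3 = 36 | 1·2+3·6+4·4 = 36
gcd(2,1,6,1,3,4) = 1

Coefficients: [2, 1, 6, 1, 3, 4]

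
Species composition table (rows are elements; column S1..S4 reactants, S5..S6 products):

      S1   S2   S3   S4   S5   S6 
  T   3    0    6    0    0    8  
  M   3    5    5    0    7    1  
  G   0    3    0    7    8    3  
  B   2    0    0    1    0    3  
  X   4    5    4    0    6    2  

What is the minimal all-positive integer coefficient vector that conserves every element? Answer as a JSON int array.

Coefficients: [2, 2, 3, 5, 4, 3]

T: 2·3+2·0+3·6+5·0 = 24 | 4·0+3·8 = 24
M: 2·3+2·5+3·5+5·0 = 31 | 4·7+3·1 = 31
G: 2·0+2·3+3·0+5·7 = 41 | 4·8+3·3 = 41
B: 2·2+2·0+3·0+5·1 = 9 | 4·0+3·3 = 9
X: 2·4+2·5+3·4+5·0 = 30 | 4·6+3·2 = 30
gcd(2,2,3,5,4,3) = 1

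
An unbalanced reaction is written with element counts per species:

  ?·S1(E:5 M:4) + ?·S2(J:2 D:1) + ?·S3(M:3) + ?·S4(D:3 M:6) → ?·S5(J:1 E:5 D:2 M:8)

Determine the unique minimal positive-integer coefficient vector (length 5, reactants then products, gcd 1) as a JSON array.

Coefficients: [6, 3, 2, 3, 6]

J: 6·0+3·2+2·0+3·0 = 6 | 6·1 = 6
E: 6·5+3·0+2·0+3·0 = 30 | 6·5 = 30
D: 6·0+3·1+2·0+3·3 = 12 | 6·2 = 12
M: 6·4+3·0+2·3+3·6 = 48 | 6·8 = 48
gcd(6,3,2,3,6) = 1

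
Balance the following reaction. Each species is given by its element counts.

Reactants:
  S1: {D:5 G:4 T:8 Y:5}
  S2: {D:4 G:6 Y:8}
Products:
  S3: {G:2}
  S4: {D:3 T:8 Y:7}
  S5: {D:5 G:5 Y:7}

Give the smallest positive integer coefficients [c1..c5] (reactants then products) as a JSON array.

Coefficients: [1, 2, 3, 1, 2]

D: 1·5+2·4 = 13 | 3·0+1·3+2·5 = 13
G: 1·4+2·6 = 16 | 3·2+1·0+2·5 = 16
T: 1·8+2·0 = 8 | 3·0+1·8+2·0 = 8
Y: 1·5+2·8 = 21 | 3·0+1·7+2·7 = 21
gcd(1,2,3,1,2) = 1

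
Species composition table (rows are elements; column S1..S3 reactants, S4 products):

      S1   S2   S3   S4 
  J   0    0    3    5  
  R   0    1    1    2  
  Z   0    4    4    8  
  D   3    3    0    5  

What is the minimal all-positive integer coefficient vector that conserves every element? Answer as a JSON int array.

J: 4·0+1·0+5·3 = 15 | 3·5 = 15
R: 4·0+1·1+5·1 = 6 | 3·2 = 6
Z: 4·0+1·4+5·4 = 24 | 3·8 = 24
D: 4·3+1·3+5·0 = 15 | 3·5 = 15
gcd(4,1,5,3) = 1

Coefficients: [4, 1, 5, 3]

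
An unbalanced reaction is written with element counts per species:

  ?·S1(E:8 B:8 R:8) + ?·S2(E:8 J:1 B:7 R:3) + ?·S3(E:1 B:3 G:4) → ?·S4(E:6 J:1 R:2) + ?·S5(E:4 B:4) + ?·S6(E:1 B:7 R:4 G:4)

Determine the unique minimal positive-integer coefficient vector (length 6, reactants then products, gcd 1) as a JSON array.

E: 2·8+4·8+5·1 = 53 | 4·6+6·4+5·1 = 53
J: 2·0+4·1+5·0 = 4 | 4·1+6·0+5·0 = 4
B: 2·8+4·7+5·3 = 59 | 4·0+6·4+5·7 = 59
R: 2·8+4·3+5·0 = 28 | 4·2+6·0+5·4 = 28
G: 2·0+4·0+5·4 = 20 | 4·0+6·0+5·4 = 20
gcd(2,4,5,4,6,5) = 1

Coefficients: [2, 4, 5, 4, 6, 5]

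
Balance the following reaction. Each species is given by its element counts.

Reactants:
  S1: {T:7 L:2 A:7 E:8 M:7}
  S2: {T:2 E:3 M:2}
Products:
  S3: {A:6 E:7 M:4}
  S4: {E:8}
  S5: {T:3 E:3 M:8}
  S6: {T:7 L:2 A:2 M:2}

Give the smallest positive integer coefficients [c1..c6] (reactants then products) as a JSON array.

T: 6·7+3·2 = 48 | 5·0+2·0+2·3+6·7 = 48
L: 6·2+3·0 = 12 | 5·0+2·0+2·0+6·2 = 12
A: 6·7+3·0 = 42 | 5·6+2·0+2·0+6·2 = 42
E: 6·8+3·3 = 57 | 5·7+2·8+2·3+6·0 = 57
M: 6·7+3·2 = 48 | 5·4+2·0+2·8+6·2 = 48
gcd(6,3,5,2,2,6) = 1

Coefficients: [6, 3, 5, 2, 2, 6]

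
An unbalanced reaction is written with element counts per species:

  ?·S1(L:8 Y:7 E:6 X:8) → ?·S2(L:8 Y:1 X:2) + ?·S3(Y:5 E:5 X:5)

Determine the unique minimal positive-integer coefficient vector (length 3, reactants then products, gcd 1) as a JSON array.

Coefficients: [5, 5, 6]

L: 5·8 = 40 | 5·8+6·0 = 40
Y: 5·7 = 35 | 5·1+6·5 = 35
E: 5·6 = 30 | 5·0+6·5 = 30
X: 5·8 = 40 | 5·2+6·5 = 40
gcd(5,5,6) = 1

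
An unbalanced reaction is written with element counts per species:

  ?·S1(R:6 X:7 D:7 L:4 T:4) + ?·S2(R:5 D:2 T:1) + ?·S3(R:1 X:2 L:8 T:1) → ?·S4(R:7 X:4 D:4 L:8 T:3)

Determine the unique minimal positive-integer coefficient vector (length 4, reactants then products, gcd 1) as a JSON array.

Coefficients: [2, 5, 5, 6]

R: 2·6+5·5+5·1 = 42 | 6·7 = 42
X: 2·7+5·0+5·2 = 24 | 6·4 = 24
D: 2·7+5·2+5·0 = 24 | 6·4 = 24
L: 2·4+5·0+5·8 = 48 | 6·8 = 48
T: 2·4+5·1+5·1 = 18 | 6·3 = 18
gcd(2,5,5,6) = 1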